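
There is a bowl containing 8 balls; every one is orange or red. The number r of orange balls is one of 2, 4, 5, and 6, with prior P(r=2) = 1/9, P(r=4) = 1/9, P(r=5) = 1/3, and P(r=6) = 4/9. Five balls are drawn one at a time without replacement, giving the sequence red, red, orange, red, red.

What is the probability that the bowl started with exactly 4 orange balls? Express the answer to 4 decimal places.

Compute the likelihood of the observed sequence for each case: P(data | r = 2) = (6/8)(5/7)(2/6)(4/5)(3/4) = 0.10714; P(data | r = 4) = (4/8)(3/7)(4/6)(2/5)(1/4) = 0.014286; P(data | r = 5) = (3/8)(2/7)(5/6)(1/5)(0/4) = 0; P(data | r = 6) = (2/8)(1/7)(6/6)(0/5) = 0.
Weighting by the prior gives 1/9 · 0.10714 = 0.011905, 1/9 · 0.014286 = 0.0015873, 1/3 · 0 = 0, 4/9 · 0 = 0; summing to 0.013492.
By Bayes' rule, P(r = 4 | data) = (0.0015873) / (0.013492) = 0.11765.

0.1176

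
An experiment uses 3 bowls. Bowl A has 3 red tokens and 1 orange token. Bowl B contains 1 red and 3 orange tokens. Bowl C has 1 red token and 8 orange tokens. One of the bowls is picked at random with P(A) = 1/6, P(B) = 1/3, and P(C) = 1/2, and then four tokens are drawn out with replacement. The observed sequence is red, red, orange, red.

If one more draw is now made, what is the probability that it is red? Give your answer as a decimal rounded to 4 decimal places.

The likelihood of the observed sequence under each hypothesis: P(data | bowl A) = (3/4)(3/4)(1/4)(3/4) = 0.10547; P(data | bowl B) = (1/4)(1/4)(3/4)(1/4) = 0.011719; P(data | bowl C) = (1/9)(1/9)(8/9)(1/9) = 0.0012193.
The prior-weighted likelihoods are 1/6 · 0.10547 = 0.017578, 1/3 · 0.011719 = 0.0039062, 1/2 · 0.0012193 = 0.00060966; summing to 0.022094.
Normalising, the posterior is P(bowl A | data) = 0.7956, P(bowl B | data) = 0.1768, P(bowl C | data) = 0.027594.
The predictive probability is P(red next | data) = (3/4)(0.7956) + (1/4)(0.1768) + (1/9)(0.027594) = 0.64397.

0.6440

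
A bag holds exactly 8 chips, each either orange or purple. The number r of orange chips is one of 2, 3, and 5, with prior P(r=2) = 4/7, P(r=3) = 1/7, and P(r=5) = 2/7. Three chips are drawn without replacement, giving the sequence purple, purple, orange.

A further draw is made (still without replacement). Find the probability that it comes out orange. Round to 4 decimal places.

Compute the likelihood of the observed sequence for each case: P(data | r = 2) = (6/8)(5/7)(2/6) = 5/28; P(data | r = 3) = (5/8)(4/7)(3/6) = 5/28; P(data | r = 5) = (3/8)(2/7)(5/6) = 5/56.
Weighting by the prior gives 4/7 · 5/28 = 5/49, 1/7 · 5/28 = 5/196, 2/7 · 5/56 = 5/196; these sum to 15/98.
Dividing through by the total gives posterior P(r = 2 | data) = 2/3, P(r = 3 | data) = 1/6, P(r = 5 | data) = 1/6.
So P(orange next | data) = Σ P(orange next | H) P(H | data) = (1/5)(2/3) + (2/5)(1/6) + (4/5)(1/6) = 1/3.

0.3333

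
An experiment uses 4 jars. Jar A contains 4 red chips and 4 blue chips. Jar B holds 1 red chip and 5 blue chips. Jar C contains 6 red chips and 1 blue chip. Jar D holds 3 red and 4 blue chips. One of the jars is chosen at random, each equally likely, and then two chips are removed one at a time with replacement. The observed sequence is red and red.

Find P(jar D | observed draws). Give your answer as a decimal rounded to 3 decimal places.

For each hypothesis, P(data | H) works out to: P(data | jar A) = (4/8)(4/8) = 0.25; P(data | jar B) = (1/6)(1/6) = 0.027778; P(data | jar C) = (6/7)(6/7) = 0.73469; P(data | jar D) = (3/7)(3/7) = 0.18367.
The prior-weighted likelihoods are 1/4 · 0.25 = 0.0625, 1/4 · 0.027778 = 0.0069444, 1/4 · 0.73469 = 0.18367, 1/4 · 0.18367 = 0.045918; these sum to 0.29904.
By Bayes' rule, P(jar D | data) = (0.045918) / (0.29904) = 0.15355.

0.154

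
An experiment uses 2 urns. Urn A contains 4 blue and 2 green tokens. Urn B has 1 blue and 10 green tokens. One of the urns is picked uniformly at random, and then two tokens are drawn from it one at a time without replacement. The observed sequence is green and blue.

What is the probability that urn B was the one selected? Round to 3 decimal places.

0.254

Compute the likelihood of the observed sequence for each case: P(data | urn A) = (2/6)(4/5) = 4/15; P(data | urn B) = (10/11)(1/10) = 1/11.
Multiplying each by its prior: 1/2 · 4/15 = 2/15, 1/2 · 1/11 = 1/22; with total 59/330.
By Bayes' rule, P(urn B | data) = (1/22) / (59/330) = 15/59.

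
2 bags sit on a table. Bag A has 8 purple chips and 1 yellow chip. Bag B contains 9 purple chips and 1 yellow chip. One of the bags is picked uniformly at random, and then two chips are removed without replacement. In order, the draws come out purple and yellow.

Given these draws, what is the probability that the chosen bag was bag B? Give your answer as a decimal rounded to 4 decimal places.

The likelihood of the observed sequence under each hypothesis: P(data | bag A) = (8/9)(1/8) = 1/9; P(data | bag B) = (9/10)(1/9) = 1/10.
Weighting by the prior gives 1/2 · 1/9 = 1/18, 1/2 · 1/10 = 1/20; these sum to 19/180.
By Bayes' rule, P(bag B | data) = (1/20) / (19/180) = 9/19.

0.4737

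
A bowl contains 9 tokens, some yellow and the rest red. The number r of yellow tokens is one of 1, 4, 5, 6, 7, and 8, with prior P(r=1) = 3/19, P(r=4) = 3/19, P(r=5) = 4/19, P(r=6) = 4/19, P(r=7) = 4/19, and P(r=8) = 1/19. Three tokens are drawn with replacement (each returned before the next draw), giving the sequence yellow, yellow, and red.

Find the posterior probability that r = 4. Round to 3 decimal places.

Compute the likelihood of the observed sequence for each case: P(data | r = 1) = (1/9)(1/9)(8/9) = 0.010974; P(data | r = 4) = (4/9)(4/9)(5/9) = 0.10974; P(data | r = 5) = (5/9)(5/9)(4/9) = 0.13717; P(data | r = 6) = (6/9)(6/9)(3/9) = 0.14815; P(data | r = 7) = (7/9)(7/9)(2/9) = 0.13443; P(data | r = 8) = (8/9)(8/9)(1/9) = 0.087791.
Weighting by the prior gives 3/19 · 0.010974 = 0.0017327, 3/19 · 0.10974 = 0.017327, 4/19 · 0.13717 = 0.028879, 4/19 · 0.14815 = 0.031189, 4/19 · 0.13443 = 0.028301, 1/19 · 0.087791 = 0.0046206; these sum to 0.11205.
So P(r = 4 | data) = (0.017327) / (0.11205) = 0.15464.

0.155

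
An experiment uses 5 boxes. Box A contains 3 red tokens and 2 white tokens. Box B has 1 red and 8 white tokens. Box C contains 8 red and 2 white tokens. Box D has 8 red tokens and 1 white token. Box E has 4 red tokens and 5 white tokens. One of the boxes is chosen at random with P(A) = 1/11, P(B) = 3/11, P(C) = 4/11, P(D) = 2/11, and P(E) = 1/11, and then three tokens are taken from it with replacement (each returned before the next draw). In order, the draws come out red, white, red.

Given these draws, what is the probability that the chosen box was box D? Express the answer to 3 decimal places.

For each hypothesis, P(data | H) works out to: P(data | box A) = (3/5)(2/5)(3/5) = 0.144; P(data | box B) = (1/9)(8/9)(1/9) = 0.010974; P(data | box C) = (8/10)(2/10)(8/10) = 0.128; P(data | box D) = (8/9)(1/9)(8/9) = 0.087791; P(data | box E) = (4/9)(5/9)(4/9) = 0.10974.
The prior-weighted likelihoods are 1/11 · 0.144 = 0.013091, 3/11 · 0.010974 = 0.0029929, 4/11 · 0.128 = 0.046545, 2/11 · 0.087791 = 0.015962, 1/11 · 0.10974 = 0.0099763; summing to 0.088568.
Therefore the posterior P(box D | data) = (0.015962) / (0.088568) = 0.18022.

0.180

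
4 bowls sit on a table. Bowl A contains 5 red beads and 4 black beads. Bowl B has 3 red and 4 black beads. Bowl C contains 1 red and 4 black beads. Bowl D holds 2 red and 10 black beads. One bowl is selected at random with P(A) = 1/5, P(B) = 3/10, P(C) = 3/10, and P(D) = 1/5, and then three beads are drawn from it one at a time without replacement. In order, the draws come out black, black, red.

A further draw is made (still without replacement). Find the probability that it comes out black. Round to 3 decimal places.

Compute the likelihood of the observed sequence for each case: P(data | bowl A) = (4/9)(3/8)(5/7) = 0.11905; P(data | bowl B) = (4/7)(3/6)(3/5) = 0.17143; P(data | bowl C) = (4/5)(3/4)(1/3) = 0.2; P(data | bowl D) = (10/12)(9/11)(2/10) = 0.13636.
The prior-weighted likelihoods are 1/5 · 0.11905 = 0.02381, 3/10 · 0.17143 = 0.051429, 3/10 · 0.2 = 0.06, 1/5 · 0.13636 = 0.027273; with total 0.16251.
Normalising, the posterior is P(bowl A | data) = 0.14651, P(bowl B | data) = 0.31646, P(bowl C | data) = 0.36921, P(bowl D | data) = 0.16782.
The predictive probability is P(black next | data) = (1/3)(0.14651) + (1/2)(0.31646) + (1)(0.36921) + (8/9)(0.16782) = 0.72545.

0.725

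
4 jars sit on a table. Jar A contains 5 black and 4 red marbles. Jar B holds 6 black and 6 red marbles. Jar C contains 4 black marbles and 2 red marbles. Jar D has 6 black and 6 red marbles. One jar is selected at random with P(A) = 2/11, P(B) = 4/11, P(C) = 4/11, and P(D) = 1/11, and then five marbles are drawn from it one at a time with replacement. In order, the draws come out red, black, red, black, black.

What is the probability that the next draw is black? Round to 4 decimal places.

0.5723

Under each hypothesis, the probability of the observed sequence is: P(data | jar A) = (4/9)(5/9)(4/9)(5/9)(5/9) = 0.03387; P(data | jar B) = (6/12)(6/12)(6/12)(6/12)(6/12) = 0.03125; P(data | jar C) = (2/6)(4/6)(2/6)(4/6)(4/6) = 0.032922; P(data | jar D) = (6/12)(6/12)(6/12)(6/12)(6/12) = 0.03125.
The prior-weighted likelihoods are 2/11 · 0.03387 = 0.0061582, 4/11 · 0.03125 = 0.011364, 4/11 · 0.032922 = 0.011972, 1/11 · 0.03125 = 0.0028409; summing to 0.032334.
Normalising, the posterior is P(jar A | data) = 0.19045, P(jar B | data) = 0.35144, P(jar C | data) = 0.37024, P(jar D | data) = 0.08786.
Averaging over the posterior, P(black next | data) = (5/9)(0.19045) + (1/2)(0.35144) + (2/3)(0.37024) + (1/2)(0.08786) = 0.57229.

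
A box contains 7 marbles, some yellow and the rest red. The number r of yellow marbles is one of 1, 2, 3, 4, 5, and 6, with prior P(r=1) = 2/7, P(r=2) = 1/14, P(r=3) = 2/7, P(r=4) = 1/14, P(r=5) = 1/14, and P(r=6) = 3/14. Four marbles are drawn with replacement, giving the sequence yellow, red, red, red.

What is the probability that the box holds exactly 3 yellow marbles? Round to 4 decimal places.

Under each hypothesis, the probability of the observed sequence is: P(data | r = 1) = (1/7)(6/7)(6/7)(6/7) = 0.089963; P(data | r = 2) = (2/7)(5/7)(5/7)(5/7) = 0.10412; P(data | r = 3) = (3/7)(4/7)(4/7)(4/7) = 0.079967; P(data | r = 4) = (4/7)(3/7)(3/7)(3/7) = 0.044981; P(data | r = 5) = (5/7)(2/7)(2/7)(2/7) = 0.01666; P(data | r = 6) = (6/7)(1/7)(1/7)(1/7) = 0.002499.
The prior-weighted likelihoods are 2/7 · 0.089963 = 0.025704, 1/14 · 0.10412 = 0.0074374, 2/7 · 0.079967 = 0.022848, 1/14 · 0.044981 = 0.0032129, 1/14 · 0.01666 = 0.00119, 3/14 · 0.002499 = 0.00053549; with total 0.060927.
Hence P(r = 3 | data) = (0.022848) / (0.060927) = 0.375.

0.3750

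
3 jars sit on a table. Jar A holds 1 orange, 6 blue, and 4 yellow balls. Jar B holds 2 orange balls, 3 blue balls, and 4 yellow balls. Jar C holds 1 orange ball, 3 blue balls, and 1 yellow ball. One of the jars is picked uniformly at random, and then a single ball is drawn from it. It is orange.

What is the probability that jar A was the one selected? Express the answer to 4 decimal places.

Compute the likelihood of this draw for each case: P(data | jar A) = (1/11) = 0.090909; P(data | jar B) = (2/9) = 0.22222; P(data | jar C) = (1/5) = 0.2.
The prior-weighted likelihoods are 1/3 · 0.090909 = 0.030303, 1/3 · 0.22222 = 0.074074, 1/3 · 0.2 = 0.066667; summing to 0.17104.
Hence P(jar A | data) = (0.030303) / (0.17104) = 0.17717.

0.1772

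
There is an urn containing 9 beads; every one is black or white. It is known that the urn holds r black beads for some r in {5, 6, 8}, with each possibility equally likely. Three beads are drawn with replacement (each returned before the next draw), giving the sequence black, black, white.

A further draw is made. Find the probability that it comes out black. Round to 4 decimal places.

0.6781

For each hypothesis, P(data | H) works out to: P(data | r = 5) = (5/9)(5/9)(4/9) = 0.13717; P(data | r = 6) = (6/9)(6/9)(3/9) = 0.14815; P(data | r = 8) = (8/9)(8/9)(1/9) = 0.087791.
The prior-weighted likelihoods are 1/3 · 0.13717 = 0.045725, 1/3 · 0.14815 = 0.049383, 1/3 · 0.087791 = 0.029264; these sum to 0.12437.
The posterior is then P(r = 5 | data) = 0.36765, P(r = 6 | data) = 0.39706, P(r = 8 | data) = 0.23529.
Averaging over the posterior, P(black next | data) = (5/9)(0.36765) + (2/3)(0.39706) + (8/9)(0.23529) = 0.6781.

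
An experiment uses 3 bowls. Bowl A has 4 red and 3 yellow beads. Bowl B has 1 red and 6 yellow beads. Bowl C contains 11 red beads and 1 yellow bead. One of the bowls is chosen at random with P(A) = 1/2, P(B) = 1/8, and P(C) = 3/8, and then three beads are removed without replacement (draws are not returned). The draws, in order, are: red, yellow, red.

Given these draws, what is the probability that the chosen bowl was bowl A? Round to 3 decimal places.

0.733

The likelihood of the observed sequence under each hypothesis: P(data | bowl A) = (4/7)(3/6)(3/5) = 0.17143; P(data | bowl B) = (1/7)(6/6)(0/5) = 0; P(data | bowl C) = (11/12)(1/11)(10/10) = 0.083333.
The prior-weighted likelihoods are 1/2 · 0.17143 = 0.085714, 1/8 · 0 = 0, 3/8 · 0.083333 = 0.03125; summing to 0.11696.
Therefore the posterior P(bowl A | data) = (0.085714) / (0.11696) = 0.73282.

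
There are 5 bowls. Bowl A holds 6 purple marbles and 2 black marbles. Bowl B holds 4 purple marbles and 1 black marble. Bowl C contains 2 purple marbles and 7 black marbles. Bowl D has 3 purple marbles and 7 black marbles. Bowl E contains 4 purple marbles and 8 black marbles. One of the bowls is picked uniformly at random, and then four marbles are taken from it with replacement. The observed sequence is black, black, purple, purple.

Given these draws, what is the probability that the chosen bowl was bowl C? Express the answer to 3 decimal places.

0.162

Compute the likelihood of the observed sequence for each case: P(data | bowl A) = (2/8)(2/8)(6/8)(6/8) = 0.035156; P(data | bowl B) = (1/5)(1/5)(4/5)(4/5) = 0.0256; P(data | bowl C) = (7/9)(7/9)(2/9)(2/9) = 0.029873; P(data | bowl D) = (7/10)(7/10)(3/10)(3/10) = 0.0441; P(data | bowl E) = (8/12)(8/12)(4/12)(4/12) = 0.049383.
Multiplying each by its prior: 1/5 · 0.035156 = 0.0070313, 1/5 · 0.0256 = 0.00512, 1/5 · 0.029873 = 0.0059747, 1/5 · 0.0441 = 0.00882, 1/5 · 0.049383 = 0.0098765; summing to 0.036822.
Hence P(bowl C | data) = (0.0059747) / (0.036822) = 0.16226.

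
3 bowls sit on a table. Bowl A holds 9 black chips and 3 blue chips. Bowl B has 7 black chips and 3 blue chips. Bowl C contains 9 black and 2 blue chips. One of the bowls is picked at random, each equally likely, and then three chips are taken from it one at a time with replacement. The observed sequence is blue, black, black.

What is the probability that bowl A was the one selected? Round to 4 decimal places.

0.3435

Under each hypothesis, the probability of the observed sequence is: P(data | bowl A) = (3/12)(9/12)(9/12) = 0.14062; P(data | bowl B) = (3/10)(7/10)(7/10) = 0.147; P(data | bowl C) = (2/11)(9/11)(9/11) = 0.12171.
The prior-weighted likelihoods are 1/3 · 0.14062 = 0.046875, 1/3 · 0.147 = 0.049, 1/3 · 0.12171 = 0.040571; with total 0.13645.
By Bayes' rule, P(bowl A | data) = (0.046875) / (0.13645) = 0.34354.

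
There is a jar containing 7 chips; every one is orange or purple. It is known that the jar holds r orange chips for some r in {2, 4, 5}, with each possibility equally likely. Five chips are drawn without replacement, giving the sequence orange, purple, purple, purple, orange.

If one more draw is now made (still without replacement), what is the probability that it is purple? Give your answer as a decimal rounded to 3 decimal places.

Under each hypothesis, the probability of the observed sequence is: P(data | r = 2) = (2/7)(5/6)(4/5)(3/4)(1/3) = 1/21; P(data | r = 4) = (4/7)(3/6)(2/5)(1/4)(3/3) = 1/35; P(data | r = 5) = (5/7)(2/6)(1/5)(0/4) = 0.
The prior-weighted likelihoods are 1/3 · 1/21 = 1/63, 1/3 · 1/35 = 1/105, 1/3 · 0 = 0; with total 8/315.
The posterior is then P(r = 2 | data) = 5/8, P(r = 4 | data) = 3/8, P(r = 5 | data) = 0.
The predictive probability is P(purple next | data) = (1)(5/8) + (0)(3/8) = 5/8.

0.625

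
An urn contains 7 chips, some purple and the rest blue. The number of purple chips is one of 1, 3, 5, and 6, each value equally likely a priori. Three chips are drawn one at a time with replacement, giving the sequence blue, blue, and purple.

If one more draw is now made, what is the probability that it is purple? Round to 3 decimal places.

0.410

For each hypothesis, P(data | H) works out to: P(data | r = 1) = (6/7)(6/7)(1/7) = 36/343; P(data | r = 3) = (4/7)(4/7)(3/7) = 48/343; P(data | r = 5) = (2/7)(2/7)(5/7) = 20/343; P(data | r = 6) = (1/7)(1/7)(6/7) = 6/343.
Multiplying each by its prior: 1/4 · 36/343 = 9/343, 1/4 · 48/343 = 12/343, 1/4 · 20/343 = 5/343, 1/4 · 6/343 = 3/686; summing to 55/686.
Dividing through by the total gives posterior P(r = 1 | data) = 18/55, P(r = 3 | data) = 24/55, P(r = 5 | data) = 2/11, P(r = 6 | data) = 3/55.
Averaging over the posterior, P(purple next | data) = (1/7)(18/55) + (3/7)(24/55) + (5/7)(2/11) + (6/7)(3/55) = 158/385.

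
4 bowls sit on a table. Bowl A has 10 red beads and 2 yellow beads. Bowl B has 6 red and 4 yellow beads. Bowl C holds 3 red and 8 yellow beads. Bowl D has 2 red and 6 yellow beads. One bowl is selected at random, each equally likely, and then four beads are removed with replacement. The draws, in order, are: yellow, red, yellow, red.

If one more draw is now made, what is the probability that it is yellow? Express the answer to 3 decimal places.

0.537

Under each hypothesis, the probability of the observed sequence is: P(data | bowl A) = (2/12)(10/12)(2/12)(10/12) = 0.01929; P(data | bowl B) = (4/10)(6/10)(4/10)(6/10) = 0.0576; P(data | bowl C) = (8/11)(3/11)(8/11)(3/11) = 0.039342; P(data | bowl D) = (6/8)(2/8)(6/8)(2/8) = 0.035156.
Multiplying each by its prior: 1/4 · 0.01929 = 0.0048225, 1/4 · 0.0576 = 0.0144, 1/4 · 0.039342 = 0.0098354, 1/4 · 0.035156 = 0.0087891; these sum to 0.037847.
The posterior is then P(bowl A | data) = 0.12742, P(bowl B | data) = 0.38048, P(bowl C | data) = 0.25987, P(bowl D | data) = 0.23223.
So P(yellow next | data) = Σ P(yellow next | H) P(H | data) = (1/6)(0.12742) + (2/5)(0.38048) + (8/11)(0.25987) + (3/4)(0.23223) = 0.5366.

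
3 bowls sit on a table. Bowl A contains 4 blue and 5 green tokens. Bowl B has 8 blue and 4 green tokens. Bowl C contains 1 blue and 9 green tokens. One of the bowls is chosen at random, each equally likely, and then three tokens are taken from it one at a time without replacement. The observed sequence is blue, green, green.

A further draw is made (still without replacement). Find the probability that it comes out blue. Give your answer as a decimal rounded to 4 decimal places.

0.4101

Under each hypothesis, the probability of the observed sequence is: P(data | bowl A) = (4/9)(5/8)(4/7) = 0.15873; P(data | bowl B) = (8/12)(4/11)(3/10) = 0.072727; P(data | bowl C) = (1/10)(9/9)(8/8) = 0.1.
Weighting by the prior gives 1/3 · 0.15873 = 0.05291, 1/3 · 0.072727 = 0.024242, 1/3 · 0.1 = 0.033333; summing to 0.11049.
The posterior is then P(bowl A | data) = 0.47889, P(bowl B | data) = 0.21942, P(bowl C | data) = 0.3017.
The predictive probability is P(blue next | data) = (1/2)(0.47889) + (7/9)(0.21942) + (0)(0.3017) = 0.4101.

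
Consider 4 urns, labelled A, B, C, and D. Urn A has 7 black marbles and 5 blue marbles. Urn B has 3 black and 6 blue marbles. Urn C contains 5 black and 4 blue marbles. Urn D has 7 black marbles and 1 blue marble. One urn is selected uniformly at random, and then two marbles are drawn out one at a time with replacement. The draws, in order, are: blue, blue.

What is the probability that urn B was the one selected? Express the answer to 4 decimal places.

0.5347

The likelihood of the observed sequence under each hypothesis: P(data | urn A) = (5/12)(5/12) = 0.17361; P(data | urn B) = (6/9)(6/9) = 0.44444; P(data | urn C) = (4/9)(4/9) = 0.19753; P(data | urn D) = (1/8)(1/8) = 0.015625.
Multiplying each by its prior: 1/4 · 0.17361 = 0.043403, 1/4 · 0.44444 = 0.11111, 1/4 · 0.19753 = 0.049383, 1/4 · 0.015625 = 0.0039062; with total 0.2078.
Hence P(urn B | data) = (0.11111) / (0.2078) = 0.53469.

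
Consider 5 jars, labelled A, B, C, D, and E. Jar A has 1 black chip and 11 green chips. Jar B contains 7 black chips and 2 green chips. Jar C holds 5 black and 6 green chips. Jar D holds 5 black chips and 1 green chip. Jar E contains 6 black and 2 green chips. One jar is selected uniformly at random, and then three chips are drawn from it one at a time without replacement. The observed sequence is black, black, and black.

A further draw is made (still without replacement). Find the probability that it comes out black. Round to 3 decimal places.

0.630

The likelihood of the observed sequence under each hypothesis: P(data | jar A) = (1/12)(0/11) = 0; P(data | jar B) = (7/9)(6/8)(5/7) = 0.41667; P(data | jar C) = (5/11)(4/10)(3/9) = 0.060606; P(data | jar D) = (5/6)(4/5)(3/4) = 0.5; P(data | jar E) = (6/8)(5/7)(4/6) = 0.35714.
The prior-weighted likelihoods are 1/5 · 0 = 0, 1/5 · 0.41667 = 0.083333, 1/5 · 0.060606 = 0.012121, 1/5 · 0.5 = 0.1, 1/5 · 0.35714 = 0.071429; summing to 0.26688.
Normalising, the posterior is P(jar A | data) = 0, P(jar B | data) = 0.31225, P(jar C | data) = 0.045418, P(jar D | data) = 0.3747, P(jar E | data) = 0.26764.
Averaging over the posterior, P(black next | data) = (2/3)(0.31225) + (1/4)(0.045418) + (2/3)(0.3747) + (3/5)(0.26764) = 0.6299.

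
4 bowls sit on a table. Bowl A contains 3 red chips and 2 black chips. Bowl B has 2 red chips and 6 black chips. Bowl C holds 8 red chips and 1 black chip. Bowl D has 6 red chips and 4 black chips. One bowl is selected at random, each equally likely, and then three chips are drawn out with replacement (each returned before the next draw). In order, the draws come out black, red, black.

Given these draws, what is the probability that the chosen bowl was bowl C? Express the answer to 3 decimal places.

For each hypothesis, P(data | H) works out to: P(data | bowl A) = (2/5)(3/5)(2/5) = 0.096; P(data | bowl B) = (6/8)(2/8)(6/8) = 0.14062; P(data | bowl C) = (1/9)(8/9)(1/9) = 0.010974; P(data | bowl D) = (4/10)(6/10)(4/10) = 0.096.
Weighting by the prior gives 1/4 · 0.096 = 0.024, 1/4 · 0.14062 = 0.035156, 1/4 · 0.010974 = 0.0027435, 1/4 · 0.096 = 0.024; summing to 0.0859.
Therefore the posterior P(bowl C | data) = (0.0027435) / (0.0859) = 0.031938.

0.032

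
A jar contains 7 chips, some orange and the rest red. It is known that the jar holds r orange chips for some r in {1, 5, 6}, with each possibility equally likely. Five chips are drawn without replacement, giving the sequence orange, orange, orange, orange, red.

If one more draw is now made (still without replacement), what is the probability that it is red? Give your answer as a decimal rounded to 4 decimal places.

0.2000

The likelihood of the observed sequence under each hypothesis: P(data | r = 1) = (1/7)(0/6) = 0; P(data | r = 5) = (5/7)(4/6)(3/5)(2/4)(2/3) = 2/21; P(data | r = 6) = (6/7)(5/6)(4/5)(3/4)(1/3) = 1/7.
Multiplying each by its prior: 1/3 · 0 = 0, 1/3 · 2/21 = 2/63, 1/3 · 1/7 = 1/21; with total 5/63.
The posterior is then P(r = 1 | data) = 0, P(r = 5 | data) = 2/5, P(r = 6 | data) = 3/5.
So P(red next | data) = Σ P(red next | H) P(H | data) = (1/2)(2/5) + (0)(3/5) = 1/5.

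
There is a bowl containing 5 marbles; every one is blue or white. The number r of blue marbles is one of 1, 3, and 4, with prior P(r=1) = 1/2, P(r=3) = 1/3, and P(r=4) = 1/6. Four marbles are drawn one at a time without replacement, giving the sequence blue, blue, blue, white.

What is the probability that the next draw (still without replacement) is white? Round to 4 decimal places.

Compute the likelihood of the observed sequence for each case: P(data | r = 1) = (1/5)(0/4) = 0; P(data | r = 3) = (3/5)(2/4)(1/3)(2/2) = 1/10; P(data | r = 4) = (4/5)(3/4)(2/3)(1/2) = 1/5.
Weighting by the prior gives 1/2 · 0 = 0, 1/3 · 1/10 = 1/30, 1/6 · 1/5 = 1/30; these sum to 1/15.
Normalising, the posterior is P(r = 1 | data) = 0, P(r = 3 | data) = 1/2, P(r = 4 | data) = 1/2.
The predictive probability is P(white next | data) = (1)(1/2) + (0)(1/2) = 1/2.

0.5000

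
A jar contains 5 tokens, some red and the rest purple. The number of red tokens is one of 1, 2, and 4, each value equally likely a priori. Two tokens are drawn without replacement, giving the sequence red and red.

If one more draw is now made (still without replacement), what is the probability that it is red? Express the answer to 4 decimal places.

0.5714

Compute the likelihood of the observed sequence for each case: P(data | r = 1) = (1/5)(0/4) = 0; P(data | r = 2) = (2/5)(1/4) = 1/10; P(data | r = 4) = (4/5)(3/4) = 3/5.
Multiplying each by its prior: 1/3 · 0 = 0, 1/3 · 1/10 = 1/30, 1/3 · 3/5 = 1/5; summing to 7/30.
The posterior is then P(r = 1 | data) = 0, P(r = 2 | data) = 1/7, P(r = 4 | data) = 6/7.
Averaging over the posterior, P(red next | data) = (0)(1/7) + (2/3)(6/7) = 4/7.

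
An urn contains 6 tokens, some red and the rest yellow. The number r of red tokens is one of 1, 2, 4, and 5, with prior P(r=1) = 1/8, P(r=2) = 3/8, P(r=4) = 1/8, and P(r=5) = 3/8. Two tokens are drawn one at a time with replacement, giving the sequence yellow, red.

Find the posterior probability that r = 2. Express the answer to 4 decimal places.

0.4615

Compute the likelihood of the observed sequence for each case: P(data | r = 1) = (5/6)(1/6) = 5/36; P(data | r = 2) = (4/6)(2/6) = 2/9; P(data | r = 4) = (2/6)(4/6) = 2/9; P(data | r = 5) = (1/6)(5/6) = 5/36.
Weighting by the prior gives 1/8 · 5/36 = 5/288, 3/8 · 2/9 = 1/12, 1/8 · 2/9 = 1/36, 3/8 · 5/36 = 5/96; summing to 13/72.
By Bayes' rule, P(r = 2 | data) = (1/12) / (13/72) = 6/13.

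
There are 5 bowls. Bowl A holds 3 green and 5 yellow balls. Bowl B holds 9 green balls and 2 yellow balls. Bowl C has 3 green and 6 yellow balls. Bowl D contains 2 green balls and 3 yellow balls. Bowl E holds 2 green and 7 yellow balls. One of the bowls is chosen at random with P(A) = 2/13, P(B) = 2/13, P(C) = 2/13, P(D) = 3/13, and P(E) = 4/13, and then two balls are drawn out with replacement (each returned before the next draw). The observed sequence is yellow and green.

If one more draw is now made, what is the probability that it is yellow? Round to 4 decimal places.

The likelihood of the observed sequence under each hypothesis: P(data | bowl A) = (5/8)(3/8) = 0.23438; P(data | bowl B) = (2/11)(9/11) = 0.14876; P(data | bowl C) = (6/9)(3/9) = 0.22222; P(data | bowl D) = (3/5)(2/5) = 0.24; P(data | bowl E) = (7/9)(2/9) = 0.17284.
The prior-weighted likelihoods are 2/13 · 0.23438 = 0.036058, 2/13 · 0.14876 = 0.022886, 2/13 · 0.22222 = 0.034188, 3/13 · 0.24 = 0.055385, 4/13 · 0.17284 = 0.053181; summing to 0.2017.
Dividing through by the total gives posterior P(bowl A | data) = 0.17877, P(bowl B | data) = 0.11347, P(bowl C | data) = 0.1695, P(bowl D | data) = 0.27459, P(bowl E | data) = 0.26367.
So P(yellow next | data) = Σ P(yellow next | H) P(H | data) = (5/8)(0.17877) + (2/11)(0.11347) + (2/3)(0.1695) + (3/5)(0.27459) + (7/9)(0.26367) = 0.61519.

0.6152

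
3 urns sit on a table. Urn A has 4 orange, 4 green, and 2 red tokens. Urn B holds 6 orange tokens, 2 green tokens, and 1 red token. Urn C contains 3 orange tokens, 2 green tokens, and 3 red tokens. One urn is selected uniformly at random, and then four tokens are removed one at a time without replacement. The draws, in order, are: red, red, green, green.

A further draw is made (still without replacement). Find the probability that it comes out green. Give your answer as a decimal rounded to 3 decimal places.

0.133

The likelihood of the observed sequence under each hypothesis: P(data | urn A) = (2/10)(1/9)(4/8)(3/7) = 1/210; P(data | urn B) = (1/9)(0/8) = 0; P(data | urn C) = (3/8)(2/7)(2/6)(1/5) = 1/140.
Multiplying each by its prior: 1/3 · 1/210 = 1/630, 1/3 · 0 = 0, 1/3 · 1/140 = 1/420; with total 1/252.
Dividing through by the total gives posterior P(urn A | data) = 2/5, P(urn B | data) = 0, P(urn C | data) = 3/5.
So P(green next | data) = Σ P(green next | H) P(H | data) = (1/3)(2/5) + (0)(3/5) = 2/15.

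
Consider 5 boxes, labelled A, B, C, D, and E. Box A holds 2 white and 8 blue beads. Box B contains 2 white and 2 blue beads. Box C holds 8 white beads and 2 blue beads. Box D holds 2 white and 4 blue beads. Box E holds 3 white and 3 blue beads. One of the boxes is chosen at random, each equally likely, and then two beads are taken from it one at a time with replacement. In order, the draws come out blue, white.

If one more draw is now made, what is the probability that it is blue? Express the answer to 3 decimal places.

Compute the likelihood of the observed sequence for each case: P(data | box A) = (8/10)(2/10) = 0.16; P(data | box B) = (2/4)(2/4) = 0.25; P(data | box C) = (2/10)(8/10) = 0.16; P(data | box D) = (4/6)(2/6) = 0.22222; P(data | box E) = (3/6)(3/6) = 0.25.
Multiplying each by its prior: 1/5 · 0.16 = 0.032, 1/5 · 0.25 = 0.05, 1/5 · 0.16 = 0.032, 1/5 · 0.22222 = 0.044444, 1/5 · 0.25 = 0.05; with total 0.20844.
Normalising, the posterior is P(box A | data) = 0.15352, P(box B | data) = 0.23987, P(box C | data) = 0.15352, P(box D | data) = 0.21322, P(box E | data) = 0.23987.
The predictive probability is P(blue next | data) = (4/5)(0.15352) + (1/2)(0.23987) + (1/5)(0.15352) + (2/3)(0.21322) + (1/2)(0.23987) = 0.53554.

0.536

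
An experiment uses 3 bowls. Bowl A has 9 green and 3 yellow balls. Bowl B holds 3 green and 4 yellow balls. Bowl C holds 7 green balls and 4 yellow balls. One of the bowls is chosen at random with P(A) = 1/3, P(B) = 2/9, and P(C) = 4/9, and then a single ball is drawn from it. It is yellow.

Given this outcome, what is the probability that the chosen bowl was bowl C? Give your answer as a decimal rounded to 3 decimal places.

For each hypothesis, P(data | H) works out to: P(data | bowl A) = (3/12) = 0.25; P(data | bowl B) = (4/7) = 0.57143; P(data | bowl C) = (4/11) = 0.36364.
The prior-weighted likelihoods are 1/3 · 0.25 = 0.083333, 2/9 · 0.57143 = 0.12698, 4/9 · 0.36364 = 0.16162; with total 0.37193.
By Bayes' rule, P(bowl C | data) = (0.16162) / (0.37193) = 0.43453.

0.435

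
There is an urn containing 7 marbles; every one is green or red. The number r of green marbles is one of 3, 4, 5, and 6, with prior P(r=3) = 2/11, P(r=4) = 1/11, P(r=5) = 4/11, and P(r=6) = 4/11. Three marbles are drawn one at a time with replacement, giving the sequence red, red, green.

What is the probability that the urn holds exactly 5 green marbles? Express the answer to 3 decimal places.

Under each hypothesis, the probability of the observed sequence is: P(data | r = 3) = (4/7)(4/7)(3/7) = 0.13994; P(data | r = 4) = (3/7)(3/7)(4/7) = 0.10496; P(data | r = 5) = (2/7)(2/7)(5/7) = 0.058309; P(data | r = 6) = (1/7)(1/7)(6/7) = 0.017493.
Multiplying each by its prior: 2/11 · 0.13994 = 0.025444, 1/11 · 0.10496 = 0.0095415, 4/11 · 0.058309 = 0.021203, 4/11 · 0.017493 = 0.006361; with total 0.06255.
By Bayes' rule, P(r = 5 | data) = (0.021203) / (0.06255) = 0.33898.

0.339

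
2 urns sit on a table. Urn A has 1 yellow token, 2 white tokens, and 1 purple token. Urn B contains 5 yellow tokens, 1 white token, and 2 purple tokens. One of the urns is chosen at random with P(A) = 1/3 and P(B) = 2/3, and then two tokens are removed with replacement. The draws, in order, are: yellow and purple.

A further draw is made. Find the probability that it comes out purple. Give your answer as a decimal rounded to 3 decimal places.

0.250

Under each hypothesis, the probability of the observed sequence is: P(data | urn A) = (1/4)(1/4) = 1/16; P(data | urn B) = (5/8)(2/8) = 5/32.
Multiplying each by its prior: 1/3 · 1/16 = 1/48, 2/3 · 5/32 = 5/48; these sum to 1/8.
Dividing through by the total gives posterior P(urn A | data) = 1/6, P(urn B | data) = 5/6.
So P(purple next | data) = Σ P(purple next | H) P(H | data) = (1/4)(1/6) + (1/4)(5/6) = 1/4.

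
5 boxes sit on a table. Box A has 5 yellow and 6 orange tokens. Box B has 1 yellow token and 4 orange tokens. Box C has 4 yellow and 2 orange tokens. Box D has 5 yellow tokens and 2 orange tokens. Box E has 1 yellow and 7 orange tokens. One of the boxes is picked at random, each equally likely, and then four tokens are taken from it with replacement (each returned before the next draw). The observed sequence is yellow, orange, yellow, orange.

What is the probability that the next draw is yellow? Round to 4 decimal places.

The likelihood of the observed sequence under each hypothesis: P(data | box A) = (5/11)(6/11)(5/11)(6/11) = 0.061471; P(data | box B) = (1/5)(4/5)(1/5)(4/5) = 0.0256; P(data | box C) = (4/6)(2/6)(4/6)(2/6) = 0.049383; P(data | box D) = (5/7)(2/7)(5/7)(2/7) = 0.041649; P(data | box E) = (1/8)(7/8)(1/8)(7/8) = 0.011963.
Weighting by the prior gives 1/5 · 0.061471 = 0.012294, 1/5 · 0.0256 = 0.00512, 1/5 · 0.049383 = 0.0098765, 1/5 · 0.041649 = 0.0083299, 1/5 · 0.011963 = 0.0023926; with total 0.038013.
Dividing through by the total gives posterior P(box A | data) = 0.32342, P(box B | data) = 0.13469, P(box C | data) = 0.25982, P(box D | data) = 0.21913, P(box E | data) = 0.062941.
So P(yellow next | data) = Σ P(yellow next | H) P(H | data) = (5/11)(0.32342) + (1/5)(0.13469) + (2/3)(0.25982) + (5/7)(0.21913) + (1/8)(0.062941) = 0.51155.

0.5115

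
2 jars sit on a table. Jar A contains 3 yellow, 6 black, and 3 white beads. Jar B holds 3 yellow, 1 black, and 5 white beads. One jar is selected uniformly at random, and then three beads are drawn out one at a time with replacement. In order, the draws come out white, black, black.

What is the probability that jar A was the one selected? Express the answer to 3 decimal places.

0.901

Under each hypothesis, the probability of the observed sequence is: P(data | jar A) = (3/12)(6/12)(6/12) = 0.0625; P(data | jar B) = (5/9)(1/9)(1/9) = 0.0068587.
The prior-weighted likelihoods are 1/2 · 0.0625 = 0.03125, 1/2 · 0.0068587 = 0.0034294; these sum to 0.034679.
Therefore the posterior P(jar A | data) = (0.03125) / (0.034679) = 0.90111.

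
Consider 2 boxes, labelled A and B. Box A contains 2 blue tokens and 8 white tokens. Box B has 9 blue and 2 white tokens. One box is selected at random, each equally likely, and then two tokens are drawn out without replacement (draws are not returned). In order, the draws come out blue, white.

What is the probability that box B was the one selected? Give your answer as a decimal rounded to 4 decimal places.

Compute the likelihood of the observed sequence for each case: P(data | box A) = (2/10)(8/9) = 8/45; P(data | box B) = (9/11)(2/10) = 9/55.
The prior-weighted likelihoods are 1/2 · 8/45 = 4/45, 1/2 · 9/55 = 9/110; with total 169/990.
By Bayes' rule, P(box B | data) = (9/110) / (169/990) = 81/169.

0.4793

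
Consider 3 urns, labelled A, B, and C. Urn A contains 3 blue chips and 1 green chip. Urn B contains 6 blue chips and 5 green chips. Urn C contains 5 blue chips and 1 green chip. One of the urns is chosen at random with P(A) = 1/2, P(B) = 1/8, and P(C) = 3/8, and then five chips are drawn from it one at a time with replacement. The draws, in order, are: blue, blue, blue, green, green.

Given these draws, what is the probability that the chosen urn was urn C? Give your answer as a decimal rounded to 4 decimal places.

Compute the likelihood of the observed sequence for each case: P(data | urn A) = (3/4)(3/4)(3/4)(1/4)(1/4) = 0.026367; P(data | urn B) = (6/11)(6/11)(6/11)(5/11)(5/11) = 0.03353; P(data | urn C) = (5/6)(5/6)(5/6)(1/6)(1/6) = 0.016075.
Weighting by the prior gives 1/2 · 0.026367 = 0.013184, 1/8 · 0.03353 = 0.0041912, 3/8 · 0.016075 = 0.0060282; these sum to 0.023403.
Hence P(urn C | data) = (0.0060282) / (0.023403) = 0.25758.

0.2576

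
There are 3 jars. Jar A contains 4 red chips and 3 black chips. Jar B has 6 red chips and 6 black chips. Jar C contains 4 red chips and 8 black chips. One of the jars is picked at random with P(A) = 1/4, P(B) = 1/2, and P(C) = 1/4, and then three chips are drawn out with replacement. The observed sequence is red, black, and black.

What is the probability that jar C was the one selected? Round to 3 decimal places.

0.294

For each hypothesis, P(data | H) works out to: P(data | jar A) = (4/7)(3/7)(3/7) = 0.10496; P(data | jar B) = (6/12)(6/12)(6/12) = 0.125; P(data | jar C) = (4/12)(8/12)(8/12) = 0.14815.
The prior-weighted likelihoods are 1/4 · 0.10496 = 0.026239, 1/2 · 0.125 = 0.0625, 1/4 · 0.14815 = 0.037037; these sum to 0.12578.
So P(jar C | data) = (0.037037) / (0.12578) = 0.29447.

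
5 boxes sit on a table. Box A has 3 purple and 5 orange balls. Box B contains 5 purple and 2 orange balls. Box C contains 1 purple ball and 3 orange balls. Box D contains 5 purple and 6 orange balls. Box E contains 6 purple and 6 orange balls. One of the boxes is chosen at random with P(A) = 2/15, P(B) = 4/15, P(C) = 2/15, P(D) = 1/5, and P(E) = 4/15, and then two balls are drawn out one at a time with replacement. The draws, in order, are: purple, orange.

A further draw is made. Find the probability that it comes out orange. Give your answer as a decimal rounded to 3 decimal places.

The likelihood of the observed sequence under each hypothesis: P(data | box A) = (3/8)(5/8) = 0.23438; P(data | box B) = (5/7)(2/7) = 0.20408; P(data | box C) = (1/4)(3/4) = 0.1875; P(data | box D) = (5/11)(6/11) = 0.24793; P(data | box E) = (6/12)(6/12) = 0.25.
Weighting by the prior gives 2/15 · 0.23438 = 0.03125, 4/15 · 0.20408 = 0.054422, 2/15 · 0.1875 = 0.025, 1/5 · 0.24793 = 0.049587, 4/15 · 0.25 = 0.066667; with total 0.22693.
Normalising, the posterior is P(box A | data) = 0.13771, P(box B | data) = 0.23982, P(box C | data) = 0.11017, P(box D | data) = 0.21852, P(box E | data) = 0.29378.
Averaging over the posterior, P(orange next | data) = (5/8)(0.13771) + (2/7)(0.23982) + (3/4)(0.11017) + (6/11)(0.21852) + (1/2)(0.29378) = 0.5033.

0.503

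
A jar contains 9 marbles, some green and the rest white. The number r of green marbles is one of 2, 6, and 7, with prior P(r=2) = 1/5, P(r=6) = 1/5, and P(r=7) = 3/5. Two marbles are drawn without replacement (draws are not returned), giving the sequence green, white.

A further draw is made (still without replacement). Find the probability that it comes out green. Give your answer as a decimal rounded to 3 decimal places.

Compute the likelihood of the observed sequence for each case: P(data | r = 2) = (2/9)(7/8) = 7/36; P(data | r = 6) = (6/9)(3/8) = 1/4; P(data | r = 7) = (7/9)(2/8) = 7/36.
Multiplying each by its prior: 1/5 · 7/36 = 7/180, 1/5 · 1/4 = 1/20, 3/5 · 7/36 = 7/60; summing to 37/180.
Dividing through by the total gives posterior P(r = 2 | data) = 7/37, P(r = 6 | data) = 9/37, P(r = 7 | data) = 21/37.
The predictive probability is P(green next | data) = (1/7)(7/37) + (5/7)(9/37) + (6/7)(21/37) = 178/259.

0.687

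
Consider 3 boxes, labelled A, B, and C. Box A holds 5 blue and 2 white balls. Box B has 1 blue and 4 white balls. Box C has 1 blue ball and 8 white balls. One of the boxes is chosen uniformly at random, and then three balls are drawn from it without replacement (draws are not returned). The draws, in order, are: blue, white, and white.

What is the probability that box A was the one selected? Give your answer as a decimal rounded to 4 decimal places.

0.1327

Under each hypothesis, the probability of the observed sequence is: P(data | box A) = (5/7)(2/6)(1/5) = 1/21; P(data | box B) = (1/5)(4/4)(3/3) = 1/5; P(data | box C) = (1/9)(8/8)(7/7) = 1/9.
Weighting by the prior gives 1/3 · 1/21 = 1/63, 1/3 · 1/5 = 1/15, 1/3 · 1/9 = 1/27; summing to 113/945.
By Bayes' rule, P(box A | data) = (1/63) / (113/945) = 15/113.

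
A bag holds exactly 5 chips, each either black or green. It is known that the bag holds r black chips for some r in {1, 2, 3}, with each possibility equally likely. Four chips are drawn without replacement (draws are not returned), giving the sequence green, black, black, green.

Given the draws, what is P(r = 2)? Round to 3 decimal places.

0.500

Under each hypothesis, the probability of the observed sequence is: P(data | r = 1) = (4/5)(1/4)(0/3) = 0; P(data | r = 2) = (3/5)(2/4)(1/3)(2/2) = 1/10; P(data | r = 3) = (2/5)(3/4)(2/3)(1/2) = 1/10.
Multiplying each by its prior: 1/3 · 0 = 0, 1/3 · 1/10 = 1/30, 1/3 · 1/10 = 1/30; these sum to 1/15.
So P(r = 2 | data) = (1/30) / (1/15) = 1/2.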